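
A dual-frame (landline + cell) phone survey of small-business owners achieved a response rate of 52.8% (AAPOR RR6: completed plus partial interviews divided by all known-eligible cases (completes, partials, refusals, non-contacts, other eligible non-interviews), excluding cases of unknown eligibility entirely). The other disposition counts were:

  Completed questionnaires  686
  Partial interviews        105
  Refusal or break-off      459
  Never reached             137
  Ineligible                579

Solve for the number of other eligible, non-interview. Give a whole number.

111

Numerator → 686 + 105 = 791
RR6 = 791 / D = 0.528
D = 791 / 0.528 = 1498.1
Remaining denominator categories sum to 1387
other eligible, non-interview = 1498.1 − 1387 ≈ 111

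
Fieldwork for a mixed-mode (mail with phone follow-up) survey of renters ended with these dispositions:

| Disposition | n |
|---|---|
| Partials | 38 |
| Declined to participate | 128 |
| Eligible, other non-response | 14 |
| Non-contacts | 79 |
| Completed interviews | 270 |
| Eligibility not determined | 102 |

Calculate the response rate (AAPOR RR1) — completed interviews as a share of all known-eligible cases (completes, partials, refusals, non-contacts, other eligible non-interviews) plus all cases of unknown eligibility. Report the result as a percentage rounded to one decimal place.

Num → 270
Base → 270 + 38 + 128 + 79 + 14 + 102 = 631
RR1 = 270 / 631 = 0.4279

42.8%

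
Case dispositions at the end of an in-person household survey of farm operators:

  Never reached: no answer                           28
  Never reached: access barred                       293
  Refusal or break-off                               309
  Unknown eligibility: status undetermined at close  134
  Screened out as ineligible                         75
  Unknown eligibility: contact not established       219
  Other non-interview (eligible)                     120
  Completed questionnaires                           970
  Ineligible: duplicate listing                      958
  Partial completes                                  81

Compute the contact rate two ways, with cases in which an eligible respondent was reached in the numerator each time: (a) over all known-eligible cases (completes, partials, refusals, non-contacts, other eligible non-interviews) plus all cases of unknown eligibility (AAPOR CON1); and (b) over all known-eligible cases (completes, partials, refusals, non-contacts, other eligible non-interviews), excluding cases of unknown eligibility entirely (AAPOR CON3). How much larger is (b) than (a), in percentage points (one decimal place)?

13.5

No answer / not reached = 28 + 293 = 321
Eligibility not determined = 219 + 134 = 353
Not eligible = 75 + 958 = 1033
Numerator → 970 + 81 + 309 + 120 = 1480
Denominator → 970 + 81 + 309 + 321 + 120 + 353 = 2154
CON1 = 1480 / 2154 = 0.6871
Denominator → 970 + 81 + 309 + 321 + 120 = 1801
CON3 = 1480 / 1801 = 0.8218
Difference = 82.18 − 68.71 = 13.47 percentage points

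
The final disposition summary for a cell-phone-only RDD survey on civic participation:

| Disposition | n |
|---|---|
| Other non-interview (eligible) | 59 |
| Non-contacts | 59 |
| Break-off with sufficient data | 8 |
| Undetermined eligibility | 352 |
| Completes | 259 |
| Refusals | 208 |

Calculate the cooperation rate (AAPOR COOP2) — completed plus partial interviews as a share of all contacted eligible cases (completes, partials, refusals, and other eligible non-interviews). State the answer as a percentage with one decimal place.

50.0%

Top = 259 + 8 = 267
Denominator = 259 + 8 + 208 + 59 = 534
COOP2 = 267 / 534 = 0.5000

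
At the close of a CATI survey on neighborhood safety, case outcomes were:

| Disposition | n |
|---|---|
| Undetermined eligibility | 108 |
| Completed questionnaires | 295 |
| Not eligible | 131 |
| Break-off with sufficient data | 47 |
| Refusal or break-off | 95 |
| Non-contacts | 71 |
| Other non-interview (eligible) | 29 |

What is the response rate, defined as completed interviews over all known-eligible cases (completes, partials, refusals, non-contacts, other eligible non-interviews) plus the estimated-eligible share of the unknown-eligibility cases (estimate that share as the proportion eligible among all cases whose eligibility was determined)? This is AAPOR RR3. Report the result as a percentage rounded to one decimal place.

47.3%

Numerator → 295
Determined eligible → 295 + 47 + 95 + 71 + 29 = 537
e = 537 / (537 + 131) = 537 / 668 = 0.8039
Eligible share of unknowns → 0.8039 × 108 = 86.82
Denominator → 537 + 86.82 = 623.82
RR3 = 295 / 623.82 = 0.4729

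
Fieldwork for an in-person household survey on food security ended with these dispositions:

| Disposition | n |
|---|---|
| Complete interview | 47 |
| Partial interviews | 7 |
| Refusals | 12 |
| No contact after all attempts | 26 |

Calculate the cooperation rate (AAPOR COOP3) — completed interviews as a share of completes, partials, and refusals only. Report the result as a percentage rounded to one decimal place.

71.2%

Top → 47
Denom → 47 + 7 + 12 = 66
COOP3 = 47 / 66 = 0.7121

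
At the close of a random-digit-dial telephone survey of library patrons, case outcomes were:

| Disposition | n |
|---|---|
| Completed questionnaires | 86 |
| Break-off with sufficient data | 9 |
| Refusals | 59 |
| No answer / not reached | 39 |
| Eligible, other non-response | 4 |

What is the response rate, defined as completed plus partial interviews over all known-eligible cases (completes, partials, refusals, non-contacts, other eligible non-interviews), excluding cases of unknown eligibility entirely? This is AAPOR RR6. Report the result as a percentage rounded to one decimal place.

Num = 86 + 9 = 95
Denom = 86 + 9 + 59 + 39 + 4 = 197
RR6 = 95 / 197 = 0.4822

48.2%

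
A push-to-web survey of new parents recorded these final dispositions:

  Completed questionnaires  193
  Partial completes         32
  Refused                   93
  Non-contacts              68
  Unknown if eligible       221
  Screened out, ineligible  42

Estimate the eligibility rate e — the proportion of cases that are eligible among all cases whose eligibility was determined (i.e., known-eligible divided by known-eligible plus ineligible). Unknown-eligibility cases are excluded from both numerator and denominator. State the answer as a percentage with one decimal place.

90.2%

Eligible (known) → 193 + 32 + 93 + 68 = 386
e = 386 / (386 + 42) = 386 / 428 = 0.9019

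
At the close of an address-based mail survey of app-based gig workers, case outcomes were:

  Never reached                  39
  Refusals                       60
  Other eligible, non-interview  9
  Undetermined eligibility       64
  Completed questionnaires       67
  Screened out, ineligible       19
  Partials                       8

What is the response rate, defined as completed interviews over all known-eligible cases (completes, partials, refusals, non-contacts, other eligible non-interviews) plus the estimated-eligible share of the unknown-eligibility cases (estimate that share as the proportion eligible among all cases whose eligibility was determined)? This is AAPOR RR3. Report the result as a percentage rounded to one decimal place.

Num = 67
Eligible (known) = 67 + 8 + 60 + 39 + 9 = 183
e = 183 / (183 + 19) = 183 / 202 = 0.9059
Estimated eligible among unknowns = 0.9059 × 64 = 57.98
Denom = 183 + 57.98 = 240.98
RR3 = 67 / 240.98 = 0.2780

27.8%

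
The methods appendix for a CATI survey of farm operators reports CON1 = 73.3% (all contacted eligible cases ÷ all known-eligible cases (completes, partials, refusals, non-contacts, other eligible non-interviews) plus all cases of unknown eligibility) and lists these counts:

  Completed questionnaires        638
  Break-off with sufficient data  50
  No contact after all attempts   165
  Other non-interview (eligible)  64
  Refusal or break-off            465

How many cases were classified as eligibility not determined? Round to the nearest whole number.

278

Top → 638 + 50 + 465 + 64 = 1217
CON1 = 1217 / D = 0.733
D = 1217 / 0.733 = 1660.3
Rest of base = 1382
eligibility not determined = 1660.3 − 1382 ≈ 278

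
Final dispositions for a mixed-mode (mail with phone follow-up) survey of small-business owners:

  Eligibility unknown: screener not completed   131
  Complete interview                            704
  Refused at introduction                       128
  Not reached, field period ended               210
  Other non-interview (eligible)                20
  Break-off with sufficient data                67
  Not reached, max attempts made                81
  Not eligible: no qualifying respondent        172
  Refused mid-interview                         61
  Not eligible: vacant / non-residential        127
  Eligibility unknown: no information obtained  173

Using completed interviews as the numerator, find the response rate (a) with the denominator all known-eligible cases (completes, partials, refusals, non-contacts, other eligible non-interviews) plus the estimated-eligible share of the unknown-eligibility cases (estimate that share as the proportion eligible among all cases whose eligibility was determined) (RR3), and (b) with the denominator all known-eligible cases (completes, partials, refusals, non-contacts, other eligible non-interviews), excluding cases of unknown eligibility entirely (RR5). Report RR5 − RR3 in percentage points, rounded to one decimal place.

9.0

Refused = 128 + 61 = 189
No answer / not reached = 210 + 81 = 291
Unknown if eligible = 131 + 173 = 304
Ineligible = 172 + 127 = 299
Numerator = 704
Determined eligible = 704 + 67 + 189 + 291 + 20 = 1271
e = 1271 / (1271 + 299) = 1271 / 1570 = 0.8096
Estimated eligible among unknowns = 0.8096 × 304 = 246.12
Denominator = 1271 + 246.12 = 1517.12
RR3 = 704 / 1517.12 = 0.4640
Denominator = 704 + 67 + 189 + 291 + 20 = 1271
RR5 = 704 / 1271 = 0.5539
Difference = 55.39 − 46.40 = 8.99 percentage points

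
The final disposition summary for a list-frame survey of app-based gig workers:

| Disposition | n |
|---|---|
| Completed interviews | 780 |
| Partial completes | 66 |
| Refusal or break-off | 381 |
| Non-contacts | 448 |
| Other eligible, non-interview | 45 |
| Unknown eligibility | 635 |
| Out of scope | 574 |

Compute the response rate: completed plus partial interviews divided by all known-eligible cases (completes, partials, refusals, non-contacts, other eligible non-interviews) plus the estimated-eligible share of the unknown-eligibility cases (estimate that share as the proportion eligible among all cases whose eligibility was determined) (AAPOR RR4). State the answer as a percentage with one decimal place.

38.5%

Numerator: 780 + 66 = 846
Eligible (known): 780 + 66 + 381 + 448 + 45 = 1720
e = 1720 / (1720 + 574) = 1720 / 2294 = 0.7498
e × U: 0.7498 × 635 = 476.12
Base: 1720 + 476.12 = 2196.12
RR4 = 846 / 2196.12 = 0.3852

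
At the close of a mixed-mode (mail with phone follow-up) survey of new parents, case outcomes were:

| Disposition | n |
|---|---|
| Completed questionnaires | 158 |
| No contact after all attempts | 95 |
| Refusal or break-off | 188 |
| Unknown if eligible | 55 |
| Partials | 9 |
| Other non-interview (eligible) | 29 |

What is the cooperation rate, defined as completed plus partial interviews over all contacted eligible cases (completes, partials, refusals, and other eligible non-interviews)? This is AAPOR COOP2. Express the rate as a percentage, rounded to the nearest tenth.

43.5%

Top → 158 + 9 = 167
Base → 158 + 9 + 188 + 29 = 384
COOP2 = 167 / 384 = 0.4349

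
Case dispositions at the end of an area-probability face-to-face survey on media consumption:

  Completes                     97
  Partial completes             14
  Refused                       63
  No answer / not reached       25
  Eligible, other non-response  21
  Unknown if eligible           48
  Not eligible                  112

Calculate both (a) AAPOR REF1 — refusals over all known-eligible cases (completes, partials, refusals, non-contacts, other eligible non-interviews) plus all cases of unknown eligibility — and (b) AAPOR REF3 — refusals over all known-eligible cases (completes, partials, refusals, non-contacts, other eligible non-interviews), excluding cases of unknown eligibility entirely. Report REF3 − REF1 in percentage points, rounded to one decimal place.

Num: 63
Denominator: 97 + 14 + 63 + 25 + 21 + 48 = 268
REF1 = 63 / 268 = 0.2351
Denominator: 97 + 14 + 63 + 25 + 21 = 220
REF3 = 63 / 220 = 0.2864
Difference = 28.64 − 23.51 = 5.13 percentage points

5.1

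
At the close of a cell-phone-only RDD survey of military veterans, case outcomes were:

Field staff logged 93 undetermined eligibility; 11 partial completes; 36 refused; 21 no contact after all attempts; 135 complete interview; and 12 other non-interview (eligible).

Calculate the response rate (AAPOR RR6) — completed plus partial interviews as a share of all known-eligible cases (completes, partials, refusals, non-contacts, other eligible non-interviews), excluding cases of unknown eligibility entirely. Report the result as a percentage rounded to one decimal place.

Numerator = 135 + 11 = 146
Denom = 135 + 11 + 36 + 21 + 12 = 215
RR6 = 146 / 215 = 0.6791

67.9%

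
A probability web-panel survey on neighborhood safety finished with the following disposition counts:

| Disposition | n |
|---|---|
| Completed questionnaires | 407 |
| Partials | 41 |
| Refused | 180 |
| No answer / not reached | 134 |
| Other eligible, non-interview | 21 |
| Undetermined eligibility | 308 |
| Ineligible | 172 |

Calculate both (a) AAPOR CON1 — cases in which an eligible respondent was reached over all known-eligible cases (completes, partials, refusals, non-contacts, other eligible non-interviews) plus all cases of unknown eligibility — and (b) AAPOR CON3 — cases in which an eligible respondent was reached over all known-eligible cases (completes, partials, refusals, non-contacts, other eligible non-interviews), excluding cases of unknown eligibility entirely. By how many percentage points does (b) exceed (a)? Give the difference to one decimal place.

23.4

Top = 407 + 41 + 180 + 21 = 649
Denom = 407 + 41 + 180 + 134 + 21 + 308 = 1091
CON1 = 649 / 1091 = 0.5949
Denom = 407 + 41 + 180 + 134 + 21 = 783
CON3 = 649 / 783 = 0.8289
Difference = 82.89 − 59.49 = 23.40 percentage points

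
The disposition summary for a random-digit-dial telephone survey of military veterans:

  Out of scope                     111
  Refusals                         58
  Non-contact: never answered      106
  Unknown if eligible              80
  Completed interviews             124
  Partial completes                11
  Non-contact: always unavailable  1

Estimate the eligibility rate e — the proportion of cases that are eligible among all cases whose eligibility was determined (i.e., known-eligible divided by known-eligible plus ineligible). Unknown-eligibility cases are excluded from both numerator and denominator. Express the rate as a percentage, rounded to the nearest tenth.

Never reached = 106 + 1 = 107
Eligible (known) → 124 + 11 + 58 + 107 = 300
e = 300 / (300 + 111) = 300 / 411 = 0.7299

73.0%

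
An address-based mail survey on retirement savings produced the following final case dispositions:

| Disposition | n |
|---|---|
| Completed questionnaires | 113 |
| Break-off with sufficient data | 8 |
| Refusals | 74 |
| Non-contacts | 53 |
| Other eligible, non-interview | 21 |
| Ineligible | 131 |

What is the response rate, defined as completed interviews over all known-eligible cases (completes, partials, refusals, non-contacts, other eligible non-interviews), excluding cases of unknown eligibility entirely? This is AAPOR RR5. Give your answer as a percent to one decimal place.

42.0%

Numerator = 113
Denom = 113 + 8 + 74 + 53 + 21 = 269
RR5 = 113 / 269 = 0.4201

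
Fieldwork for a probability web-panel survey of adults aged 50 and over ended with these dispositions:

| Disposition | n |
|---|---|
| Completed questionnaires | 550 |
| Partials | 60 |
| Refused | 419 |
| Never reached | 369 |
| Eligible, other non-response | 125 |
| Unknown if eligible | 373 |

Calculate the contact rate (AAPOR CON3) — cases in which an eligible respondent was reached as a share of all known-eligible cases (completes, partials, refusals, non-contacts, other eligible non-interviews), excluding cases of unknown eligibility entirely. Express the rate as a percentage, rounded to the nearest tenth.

Numerator: 550 + 60 + 419 + 125 = 1154
Denominator: 550 + 60 + 419 + 369 + 125 = 1523
CON3 = 1154 / 1523 = 0.7577

75.8%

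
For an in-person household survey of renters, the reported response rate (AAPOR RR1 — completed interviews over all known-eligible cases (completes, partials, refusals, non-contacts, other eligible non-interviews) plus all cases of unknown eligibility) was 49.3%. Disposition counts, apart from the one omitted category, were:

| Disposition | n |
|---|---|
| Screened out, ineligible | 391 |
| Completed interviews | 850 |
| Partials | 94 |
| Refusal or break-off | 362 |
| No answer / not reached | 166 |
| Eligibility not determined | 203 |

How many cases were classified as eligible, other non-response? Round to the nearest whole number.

49

RR1 = 850 / D = 0.493
D = 850 / 0.493 = 1724.1
Remaining denominator categories sum to 1675
eligible, other non-response = 1724.1 − 1675 ≈ 49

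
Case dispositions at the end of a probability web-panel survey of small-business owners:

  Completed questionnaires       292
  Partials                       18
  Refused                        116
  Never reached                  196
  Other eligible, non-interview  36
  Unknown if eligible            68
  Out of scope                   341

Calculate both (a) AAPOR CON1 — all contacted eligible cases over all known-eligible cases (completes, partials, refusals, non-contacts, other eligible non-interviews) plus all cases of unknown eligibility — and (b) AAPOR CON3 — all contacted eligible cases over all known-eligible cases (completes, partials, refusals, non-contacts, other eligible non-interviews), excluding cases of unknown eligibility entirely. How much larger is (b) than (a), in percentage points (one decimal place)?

Top: 292 + 18 + 116 + 36 = 462
Denominator: 292 + 18 + 116 + 196 + 36 + 68 = 726
CON1 = 462 / 726 = 0.6364
Denominator: 292 + 18 + 116 + 196 + 36 = 658
CON3 = 462 / 658 = 0.7021
Difference = 70.21 − 63.64 = 6.57 percentage points

6.6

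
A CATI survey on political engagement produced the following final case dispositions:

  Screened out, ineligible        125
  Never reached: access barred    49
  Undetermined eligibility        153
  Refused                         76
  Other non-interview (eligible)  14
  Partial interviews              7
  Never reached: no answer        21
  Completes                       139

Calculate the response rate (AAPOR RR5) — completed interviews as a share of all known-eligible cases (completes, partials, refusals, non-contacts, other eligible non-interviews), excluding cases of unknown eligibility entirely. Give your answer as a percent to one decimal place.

No contact after all attempts = 21 + 49 = 70
Top = 139
Denom = 139 + 7 + 76 + 70 + 14 = 306
RR5 = 139 / 306 = 0.4542

45.4%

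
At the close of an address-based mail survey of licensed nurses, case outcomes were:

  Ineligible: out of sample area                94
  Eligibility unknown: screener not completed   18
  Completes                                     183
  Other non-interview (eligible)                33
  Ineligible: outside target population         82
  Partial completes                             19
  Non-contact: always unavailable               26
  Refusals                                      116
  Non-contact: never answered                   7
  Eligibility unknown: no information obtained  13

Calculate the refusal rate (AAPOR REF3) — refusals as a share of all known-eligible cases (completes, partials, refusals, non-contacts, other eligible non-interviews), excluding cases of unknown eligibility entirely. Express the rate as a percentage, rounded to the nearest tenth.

30.2%

Never reached = 7 + 26 = 33
Unknown if eligible = 18 + 13 = 31
Screened out, ineligible = 82 + 94 = 176
Numerator: 116
Base: 183 + 19 + 116 + 33 + 33 = 384
REF3 = 116 / 384 = 0.3021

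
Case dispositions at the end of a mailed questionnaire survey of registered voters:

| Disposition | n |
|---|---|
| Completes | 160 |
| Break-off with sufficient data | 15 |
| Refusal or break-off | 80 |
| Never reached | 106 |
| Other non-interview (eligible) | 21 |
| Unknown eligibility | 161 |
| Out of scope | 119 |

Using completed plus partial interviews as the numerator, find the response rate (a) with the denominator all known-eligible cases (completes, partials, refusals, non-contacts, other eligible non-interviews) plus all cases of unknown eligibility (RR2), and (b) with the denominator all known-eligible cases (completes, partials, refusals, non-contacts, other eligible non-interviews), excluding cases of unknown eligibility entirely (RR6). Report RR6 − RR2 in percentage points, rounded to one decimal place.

13.6

Num = 160 + 15 = 175
Base = 160 + 15 + 80 + 106 + 21 + 161 = 543
RR2 = 175 / 543 = 0.3223
Base = 160 + 15 + 80 + 106 + 21 = 382
RR6 = 175 / 382 = 0.4581
Difference = 45.81 − 32.23 = 13.58 percentage points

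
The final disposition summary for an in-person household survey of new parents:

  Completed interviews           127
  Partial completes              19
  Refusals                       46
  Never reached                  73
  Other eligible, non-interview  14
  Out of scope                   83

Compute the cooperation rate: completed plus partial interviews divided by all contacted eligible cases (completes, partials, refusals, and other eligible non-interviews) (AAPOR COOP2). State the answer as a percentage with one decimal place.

70.9%

Num → 127 + 19 = 146
Denom → 127 + 19 + 46 + 14 = 206
COOP2 = 146 / 206 = 0.7087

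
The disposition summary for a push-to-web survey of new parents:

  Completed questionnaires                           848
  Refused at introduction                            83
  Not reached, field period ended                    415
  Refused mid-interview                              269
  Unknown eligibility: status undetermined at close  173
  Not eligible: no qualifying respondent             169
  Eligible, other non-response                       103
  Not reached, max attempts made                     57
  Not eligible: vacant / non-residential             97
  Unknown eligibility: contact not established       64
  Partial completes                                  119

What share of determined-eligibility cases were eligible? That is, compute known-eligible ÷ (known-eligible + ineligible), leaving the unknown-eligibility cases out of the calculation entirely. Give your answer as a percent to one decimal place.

87.7%

Refusal or break-off = 83 + 269 = 352
No answer / not reached = 415 + 57 = 472
Undetermined eligibility = 64 + 173 = 237
Ineligible = 169 + 97 = 266
Eligible (known): 848 + 119 + 352 + 472 + 103 = 1894
e = 1894 / (1894 + 266) = 1894 / 2160 = 0.8769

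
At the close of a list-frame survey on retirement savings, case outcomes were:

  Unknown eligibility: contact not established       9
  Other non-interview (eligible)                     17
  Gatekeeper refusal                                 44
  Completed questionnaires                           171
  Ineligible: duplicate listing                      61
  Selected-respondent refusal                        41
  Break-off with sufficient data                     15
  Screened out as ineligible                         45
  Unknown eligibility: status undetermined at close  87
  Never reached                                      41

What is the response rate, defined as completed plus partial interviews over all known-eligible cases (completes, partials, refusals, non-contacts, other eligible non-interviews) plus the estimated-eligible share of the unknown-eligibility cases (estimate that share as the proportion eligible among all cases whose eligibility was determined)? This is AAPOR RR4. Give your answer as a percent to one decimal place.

Refusal or break-off = 44 + 41 = 85
Eligibility not determined = 9 + 87 = 96
Out of scope = 45 + 61 = 106
Top → 171 + 15 = 186
Determined eligible → 171 + 15 + 85 + 41 + 17 = 329
e = 329 / (329 + 106) = 329 / 435 = 0.7563
e × U → 0.7563 × 96 = 72.60
Base → 329 + 72.60 = 401.60
RR4 = 186 / 401.60 = 0.4631

46.3%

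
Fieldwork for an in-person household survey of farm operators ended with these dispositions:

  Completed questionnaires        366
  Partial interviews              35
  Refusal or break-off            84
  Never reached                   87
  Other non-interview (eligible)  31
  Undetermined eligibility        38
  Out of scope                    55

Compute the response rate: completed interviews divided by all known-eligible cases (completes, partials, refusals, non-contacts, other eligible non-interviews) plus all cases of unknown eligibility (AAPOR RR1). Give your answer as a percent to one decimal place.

Numerator = 366
Denom = 366 + 35 + 84 + 87 + 31 + 38 = 641
RR1 = 366 / 641 = 0.5710

57.1%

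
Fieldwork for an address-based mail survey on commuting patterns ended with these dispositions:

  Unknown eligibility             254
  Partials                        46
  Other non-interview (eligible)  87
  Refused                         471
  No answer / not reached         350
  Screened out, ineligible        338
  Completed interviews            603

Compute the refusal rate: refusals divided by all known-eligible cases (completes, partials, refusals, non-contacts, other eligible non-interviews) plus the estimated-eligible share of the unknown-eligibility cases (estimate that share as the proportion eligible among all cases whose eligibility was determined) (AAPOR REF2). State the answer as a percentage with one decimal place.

26.7%

Num → 471
Known eligible → 603 + 46 + 471 + 350 + 87 = 1557
e = 1557 / (1557 + 338) = 1557 / 1895 = 0.8216
Estimated eligible among unknowns → 0.8216 × 254 = 208.69
Denominator → 1557 + 208.69 = 1765.69
REF2 = 471 / 1765.69 = 0.2668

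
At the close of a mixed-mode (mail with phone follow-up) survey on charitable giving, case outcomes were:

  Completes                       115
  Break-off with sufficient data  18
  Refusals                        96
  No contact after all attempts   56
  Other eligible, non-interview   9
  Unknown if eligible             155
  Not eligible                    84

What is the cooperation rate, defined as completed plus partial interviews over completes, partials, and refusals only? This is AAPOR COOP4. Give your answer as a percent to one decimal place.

Top → 115 + 18 = 133
Base → 115 + 18 + 96 = 229
COOP4 = 133 / 229 = 0.5808

58.1%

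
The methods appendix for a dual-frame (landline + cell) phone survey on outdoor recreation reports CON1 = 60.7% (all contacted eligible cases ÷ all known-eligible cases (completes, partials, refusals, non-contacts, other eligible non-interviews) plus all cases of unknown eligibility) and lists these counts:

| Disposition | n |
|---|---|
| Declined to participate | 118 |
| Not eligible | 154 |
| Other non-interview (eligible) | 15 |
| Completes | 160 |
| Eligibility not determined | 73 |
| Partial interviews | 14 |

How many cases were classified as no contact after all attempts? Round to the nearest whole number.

Num → 160 + 14 + 118 + 15 = 307
CON1 = 307 / D = 0.607
D = 307 / 0.607 = 505.8
Other denominator terms total 380
no contact after all attempts = 505.8 − 380 ≈ 126

126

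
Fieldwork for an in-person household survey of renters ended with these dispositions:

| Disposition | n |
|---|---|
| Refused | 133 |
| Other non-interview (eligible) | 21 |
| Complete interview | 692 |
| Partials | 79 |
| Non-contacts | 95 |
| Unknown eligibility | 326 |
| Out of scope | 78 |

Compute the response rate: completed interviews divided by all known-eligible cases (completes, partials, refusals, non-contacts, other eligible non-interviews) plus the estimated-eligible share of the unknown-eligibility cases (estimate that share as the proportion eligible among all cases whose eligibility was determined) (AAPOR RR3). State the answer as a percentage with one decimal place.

Numerator = 692
Determined eligible = 692 + 79 + 133 + 95 + 21 = 1020
e = 1020 / (1020 + 78) = 1020 / 1098 = 0.9290
Eligible share of unknowns = 0.9290 × 326 = 302.85
Denominator = 1020 + 302.85 = 1322.85
RR3 = 692 / 1322.85 = 0.5231

52.3%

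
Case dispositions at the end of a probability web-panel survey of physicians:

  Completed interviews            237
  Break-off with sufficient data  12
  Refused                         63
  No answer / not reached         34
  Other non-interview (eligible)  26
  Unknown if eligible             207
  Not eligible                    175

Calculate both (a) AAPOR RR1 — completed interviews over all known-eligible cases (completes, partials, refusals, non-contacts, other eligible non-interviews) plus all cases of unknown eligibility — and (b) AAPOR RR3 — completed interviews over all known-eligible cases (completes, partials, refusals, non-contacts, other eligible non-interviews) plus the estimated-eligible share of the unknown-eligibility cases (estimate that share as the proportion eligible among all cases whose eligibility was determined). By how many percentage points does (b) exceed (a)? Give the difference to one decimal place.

Top = 237
Denom = 237 + 12 + 63 + 34 + 26 + 207 = 579
RR1 = 237 / 579 = 0.4093
Determined eligible = 237 + 12 + 63 + 34 + 26 = 372
e = 372 / (372 + 175) = 372 / 547 = 0.6801
e × U = 0.6801 × 207 = 140.78
Denom = 372 + 140.78 = 512.78
RR3 = 237 / 512.78 = 0.4622
Difference = 46.22 − 40.93 = 5.29 percentage points

5.3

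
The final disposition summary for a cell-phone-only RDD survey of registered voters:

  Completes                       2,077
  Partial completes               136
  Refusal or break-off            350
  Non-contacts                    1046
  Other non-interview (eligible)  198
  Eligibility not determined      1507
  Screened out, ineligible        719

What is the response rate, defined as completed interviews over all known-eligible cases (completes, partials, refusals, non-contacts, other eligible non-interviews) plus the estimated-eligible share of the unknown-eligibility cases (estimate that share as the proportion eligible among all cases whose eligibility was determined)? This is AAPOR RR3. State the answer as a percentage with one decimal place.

40.9%

Num = 2077
Eligible (known) = 2077 + 136 + 350 + 1046 + 198 = 3807
e = 3807 / (3807 + 719) = 3807 / 4526 = 0.8411
Estimated eligible among unknowns = 0.8411 × 1507 = 1267.54
Base = 3807 + 1267.54 = 5074.54
RR3 = 2077 / 5074.54 = 0.4093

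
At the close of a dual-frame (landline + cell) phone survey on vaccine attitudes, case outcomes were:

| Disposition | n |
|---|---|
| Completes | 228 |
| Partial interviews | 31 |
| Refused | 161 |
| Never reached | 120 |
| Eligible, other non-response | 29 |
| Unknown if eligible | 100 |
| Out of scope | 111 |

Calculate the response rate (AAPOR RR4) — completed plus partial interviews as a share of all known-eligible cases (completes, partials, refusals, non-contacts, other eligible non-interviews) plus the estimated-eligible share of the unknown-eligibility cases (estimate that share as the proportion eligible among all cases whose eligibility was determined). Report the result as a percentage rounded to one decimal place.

Top → 228 + 31 = 259
Known eligible → 228 + 31 + 161 + 120 + 29 = 569
e = 569 / (569 + 111) = 569 / 680 = 0.8368
Eligible share of unknowns → 0.8368 × 100 = 83.68
Denom → 569 + 83.68 = 652.68
RR4 = 259 / 652.68 = 0.3968

39.7%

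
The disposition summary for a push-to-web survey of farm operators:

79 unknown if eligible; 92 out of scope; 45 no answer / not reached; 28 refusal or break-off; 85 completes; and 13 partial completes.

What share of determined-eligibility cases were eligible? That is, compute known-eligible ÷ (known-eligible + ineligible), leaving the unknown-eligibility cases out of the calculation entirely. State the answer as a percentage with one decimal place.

Eligible (known) → 85 + 13 + 28 + 45 = 171
e = 171 / (171 + 92) = 171 / 263 = 0.6502

65.0%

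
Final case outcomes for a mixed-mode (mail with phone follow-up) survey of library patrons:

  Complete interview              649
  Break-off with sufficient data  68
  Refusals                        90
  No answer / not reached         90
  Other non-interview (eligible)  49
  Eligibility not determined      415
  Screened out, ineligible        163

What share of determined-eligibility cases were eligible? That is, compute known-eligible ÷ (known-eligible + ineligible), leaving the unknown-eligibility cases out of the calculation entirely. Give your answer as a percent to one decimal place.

85.3%

Determined eligible: 649 + 68 + 90 + 90 + 49 = 946
e = 946 / (946 + 163) = 946 / 1109 = 0.8530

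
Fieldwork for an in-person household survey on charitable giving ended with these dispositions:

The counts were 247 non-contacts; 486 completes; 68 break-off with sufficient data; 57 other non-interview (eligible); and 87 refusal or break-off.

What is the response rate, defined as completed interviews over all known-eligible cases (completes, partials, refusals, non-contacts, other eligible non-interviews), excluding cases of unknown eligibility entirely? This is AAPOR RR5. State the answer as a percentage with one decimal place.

Num → 486
Denominator → 486 + 68 + 87 + 247 + 57 = 945
RR5 = 486 / 945 = 0.5143

51.4%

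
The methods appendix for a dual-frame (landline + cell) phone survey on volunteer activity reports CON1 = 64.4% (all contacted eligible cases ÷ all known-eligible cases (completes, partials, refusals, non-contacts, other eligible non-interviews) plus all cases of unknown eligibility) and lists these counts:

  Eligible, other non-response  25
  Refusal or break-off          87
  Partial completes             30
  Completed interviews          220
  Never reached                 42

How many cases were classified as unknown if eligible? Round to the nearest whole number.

Num = 220 + 30 + 87 + 25 = 362
CON1 = 362 / D = 0.644
D = 362 / 0.644 = 562.1
Rest of base = 404
unknown if eligible = 562.1 − 404 ≈ 158

158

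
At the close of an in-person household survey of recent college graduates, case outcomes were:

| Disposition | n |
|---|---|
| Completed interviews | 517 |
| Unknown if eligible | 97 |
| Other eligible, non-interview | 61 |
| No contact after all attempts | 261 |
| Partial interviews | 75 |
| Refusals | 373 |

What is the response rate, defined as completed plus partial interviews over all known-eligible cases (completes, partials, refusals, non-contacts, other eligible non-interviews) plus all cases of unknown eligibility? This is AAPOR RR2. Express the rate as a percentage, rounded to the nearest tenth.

Numerator = 517 + 75 = 592
Base = 517 + 75 + 373 + 261 + 61 + 97 = 1384
RR2 = 592 / 1384 = 0.4277

42.8%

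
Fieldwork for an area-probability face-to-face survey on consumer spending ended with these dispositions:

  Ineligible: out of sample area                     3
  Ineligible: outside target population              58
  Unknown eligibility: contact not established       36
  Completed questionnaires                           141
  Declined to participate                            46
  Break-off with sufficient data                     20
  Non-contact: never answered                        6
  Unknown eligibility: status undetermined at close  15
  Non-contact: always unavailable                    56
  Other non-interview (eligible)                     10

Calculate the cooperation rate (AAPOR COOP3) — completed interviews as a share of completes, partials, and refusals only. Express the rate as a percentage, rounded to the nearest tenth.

68.1%

No answer / not reached = 6 + 56 = 62
Unknown eligibility = 36 + 15 = 51
Not eligible = 58 + 3 = 61
Numerator: 141
Denominator: 141 + 20 + 46 = 207
COOP3 = 141 / 207 = 0.6812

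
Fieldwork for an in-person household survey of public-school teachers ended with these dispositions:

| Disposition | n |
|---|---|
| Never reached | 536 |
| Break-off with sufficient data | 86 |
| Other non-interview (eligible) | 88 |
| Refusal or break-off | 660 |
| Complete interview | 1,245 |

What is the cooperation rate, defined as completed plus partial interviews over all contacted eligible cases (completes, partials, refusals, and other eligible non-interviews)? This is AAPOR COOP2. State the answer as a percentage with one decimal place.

64.0%

Numerator → 1245 + 86 = 1331
Denom → 1245 + 86 + 660 + 88 = 2079
COOP2 = 1331 / 2079 = 0.6402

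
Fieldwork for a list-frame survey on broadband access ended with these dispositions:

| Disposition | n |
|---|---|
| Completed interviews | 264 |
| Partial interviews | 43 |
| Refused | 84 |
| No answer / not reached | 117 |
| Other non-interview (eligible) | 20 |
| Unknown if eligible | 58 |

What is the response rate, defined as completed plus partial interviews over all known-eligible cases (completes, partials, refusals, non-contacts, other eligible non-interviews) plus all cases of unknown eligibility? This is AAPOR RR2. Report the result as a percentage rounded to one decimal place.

52.4%

Top → 264 + 43 = 307
Denominator → 264 + 43 + 84 + 117 + 20 + 58 = 586
RR2 = 307 / 586 = 0.5239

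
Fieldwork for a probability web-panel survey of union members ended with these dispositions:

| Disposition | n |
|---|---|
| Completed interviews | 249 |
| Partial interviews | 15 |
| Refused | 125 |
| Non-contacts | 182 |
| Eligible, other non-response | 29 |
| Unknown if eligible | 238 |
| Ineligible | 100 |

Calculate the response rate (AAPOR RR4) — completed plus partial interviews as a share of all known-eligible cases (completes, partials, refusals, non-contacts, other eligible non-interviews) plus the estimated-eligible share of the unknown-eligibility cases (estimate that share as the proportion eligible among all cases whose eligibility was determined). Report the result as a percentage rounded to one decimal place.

Num → 249 + 15 = 264
Known eligible → 249 + 15 + 125 + 182 + 29 = 600
e = 600 / (600 + 100) = 600 / 700 = 0.8571
e × U → 0.8571 × 238 = 203.99
Denom → 600 + 203.99 = 803.99
RR4 = 264 / 803.99 = 0.3284

32.8%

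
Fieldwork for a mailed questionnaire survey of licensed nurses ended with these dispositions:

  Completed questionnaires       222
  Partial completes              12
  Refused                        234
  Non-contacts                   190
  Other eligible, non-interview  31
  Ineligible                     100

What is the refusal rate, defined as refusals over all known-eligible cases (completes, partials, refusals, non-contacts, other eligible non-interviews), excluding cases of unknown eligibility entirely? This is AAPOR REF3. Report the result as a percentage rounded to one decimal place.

34.0%

Top: 234
Denom: 222 + 12 + 234 + 190 + 31 = 689
REF3 = 234 / 689 = 0.3396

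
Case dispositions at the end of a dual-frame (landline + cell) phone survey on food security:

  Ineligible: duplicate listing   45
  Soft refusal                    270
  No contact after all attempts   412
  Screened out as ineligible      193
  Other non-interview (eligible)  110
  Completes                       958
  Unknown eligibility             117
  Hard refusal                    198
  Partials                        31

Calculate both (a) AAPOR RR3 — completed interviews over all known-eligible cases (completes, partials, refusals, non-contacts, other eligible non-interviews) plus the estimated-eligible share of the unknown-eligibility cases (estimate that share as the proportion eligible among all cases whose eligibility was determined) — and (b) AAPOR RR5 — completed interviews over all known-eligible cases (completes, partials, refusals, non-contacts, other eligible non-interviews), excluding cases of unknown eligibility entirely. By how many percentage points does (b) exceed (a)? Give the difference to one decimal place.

Refused = 198 + 270 = 468
Ineligible = 193 + 45 = 238
Numerator = 958
Known eligible = 958 + 31 + 468 + 412 + 110 = 1979
e = 1979 / (1979 + 238) = 1979 / 2217 = 0.8926
e × U = 0.8926 × 117 = 104.43
Denominator = 1979 + 104.43 = 2083.43
RR3 = 958 / 2083.43 = 0.4598
Denominator = 958 + 31 + 468 + 412 + 110 = 1979
RR5 = 958 / 1979 = 0.4841
Difference = 48.41 − 45.98 = 2.43 percentage points

2.4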